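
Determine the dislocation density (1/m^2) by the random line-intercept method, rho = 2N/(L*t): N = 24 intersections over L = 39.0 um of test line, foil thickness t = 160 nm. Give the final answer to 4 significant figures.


rho = 2N / (L * t)
L = 39.0 um = 3.9e-05 m, t = 160 nm = 1.6e-07 m
rho = 2 * 24 / (3.9e-05 * 1.6e-07)
rho = 7.692e+12 1/m^2


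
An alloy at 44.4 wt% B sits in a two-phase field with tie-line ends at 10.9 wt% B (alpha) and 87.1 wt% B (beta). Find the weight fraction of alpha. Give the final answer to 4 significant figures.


f_alpha = (C_beta - C0) / (C_beta - C_alpha)
f_alpha = (87.1 - 44.4) / (87.1 - 10.9)
f_alpha = 0.5604


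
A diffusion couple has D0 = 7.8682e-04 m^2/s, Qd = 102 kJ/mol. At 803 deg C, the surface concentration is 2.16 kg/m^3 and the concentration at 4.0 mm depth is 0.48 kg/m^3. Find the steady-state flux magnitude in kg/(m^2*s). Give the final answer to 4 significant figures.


Step 1: D = D0 * exp(-Qd/(R*T))
T = 803 + 273.15 = 1076.15 K
D = 7.8682e-04 * exp(-102e3 / (8.314 * 1076.15)) = 8.80594e-09 m^2/s
Step 2: J = D * (C1 - C2) / dx
J = 8.80594e-09 * (2.16 - 0.48) / 4e-03
J = 3.698e-06 kg/(m^2*s)


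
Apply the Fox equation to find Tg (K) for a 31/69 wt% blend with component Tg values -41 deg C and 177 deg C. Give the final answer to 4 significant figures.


1/Tg = w1/Tg1 + w2/Tg2 (in Kelvin)
Tg1 = 232.15 K, Tg2 = 450.15 K
1/Tg = 0.31/232.15 + 0.69/450.15
Tg = 348.7 K


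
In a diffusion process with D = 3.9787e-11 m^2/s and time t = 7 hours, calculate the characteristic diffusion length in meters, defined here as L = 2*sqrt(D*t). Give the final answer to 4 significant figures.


t = 7 hr = 25200 s
Diffusion length = 2*sqrt(D*t)
= 2*sqrt(3.9787e-11 * 25200)
= 2.003e-03 m


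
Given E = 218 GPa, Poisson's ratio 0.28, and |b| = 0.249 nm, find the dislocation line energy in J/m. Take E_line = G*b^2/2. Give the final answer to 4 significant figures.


Step 1: G = E / (2*(1+nu))
G = 218 / (2*(1+0.28)) = 85.1563 GPa = 8.51563e+10 Pa
Step 2: E_line = G*b^2/2
b = 0.249 nm = 2.49e-10 m
E_line = 0.5 * 8.51563e+10 * (2.49e-10)^2 = 2.64e-09 J/m


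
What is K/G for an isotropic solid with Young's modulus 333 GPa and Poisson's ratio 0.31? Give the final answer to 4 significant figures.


G = E / (2*(1+nu))
G = 333 / (2*(1+0.31)) = 127.099 GPa
K = E / (3*(1-2*nu))
K = 333 / (3*(1-2*0.31)) = 292.105 GPa
K/G = 292.105 / 127.099 = 2.298


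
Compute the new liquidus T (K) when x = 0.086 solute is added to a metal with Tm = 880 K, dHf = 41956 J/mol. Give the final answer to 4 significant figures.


dT = R*Tm^2*x / dHf
dT = 8.314 * 880^2 * 0.086 / 41956
dT = 13.1971 K
T_new = 880 - 13.1971 = 866.8 K


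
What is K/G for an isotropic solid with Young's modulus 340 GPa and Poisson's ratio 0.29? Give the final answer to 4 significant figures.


G = E / (2*(1+nu))
G = 340 / (2*(1+0.29)) = 131.783 GPa
K = E / (3*(1-2*nu))
K = 340 / (3*(1-2*0.29)) = 269.841 GPa
K/G = 269.841 / 131.783 = 2.048


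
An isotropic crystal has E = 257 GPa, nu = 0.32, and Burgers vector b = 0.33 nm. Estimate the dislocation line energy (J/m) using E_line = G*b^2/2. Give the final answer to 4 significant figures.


Step 1: G = E / (2*(1+nu))
G = 257 / (2*(1+0.32)) = 97.3485 GPa = 9.73485e+10 Pa
Step 2: E_line = G*b^2/2
b = 0.33 nm = 3.3e-10 m
E_line = 0.5 * 9.73485e+10 * (3.3e-10)^2 = 5.301e-09 J/m


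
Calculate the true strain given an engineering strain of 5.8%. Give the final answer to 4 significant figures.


epsilon_true = ln(1 + epsilon_eng)
epsilon_true = ln(1 + 0.058)
epsilon_true = 0.05638


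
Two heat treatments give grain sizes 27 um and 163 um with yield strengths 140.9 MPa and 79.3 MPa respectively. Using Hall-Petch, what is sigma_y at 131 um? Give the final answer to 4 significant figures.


sigma_y = sigma0 + k / sqrt(d)
1/sqrt(d1) = 1/sqrt(2.7e-05) = 192.45;  1/sqrt(d2) = 78.326
k = (sigma1 - sigma2) / (1/sqrt(d1) - 1/sqrt(d2)) = (140.9 - 79.3) / (192.45 - 78.326) = 0.539764 MPa*m^0.5
sigma0 = sigma1 - k/sqrt(d1) = 140.9 - 0.539764*192.45 = 37.0225 MPa
sigma_y(d3) = 37.0225 + 0.539764 / sqrt(1.31e-04) = 84.18 MPa


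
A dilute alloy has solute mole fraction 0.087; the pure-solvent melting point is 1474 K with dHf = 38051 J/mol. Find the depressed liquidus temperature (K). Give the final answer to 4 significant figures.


dT = R*Tm^2*x / dHf
dT = 8.314 * 1474^2 * 0.087 / 38051
dT = 41.3008 K
T_new = 1474 - 41.3008 = 1433 K


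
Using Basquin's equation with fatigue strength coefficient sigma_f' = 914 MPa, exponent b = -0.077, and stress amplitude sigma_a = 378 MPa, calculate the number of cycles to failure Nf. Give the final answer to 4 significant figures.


sigma_a = sigma_f' * (2*Nf)^b
2*Nf = (sigma_a / sigma_f')^(1/b)
2*Nf = (378 / 914)^(1/-0.077)
2*Nf = 95483.3
Nf = 47740 cycles


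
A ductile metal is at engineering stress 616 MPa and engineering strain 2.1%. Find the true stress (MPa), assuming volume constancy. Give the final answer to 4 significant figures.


sigma_true = sigma_eng * (1 + epsilon_eng)
sigma_true = 616 * (1 + 0.021)
sigma_true = 628.9 MPa


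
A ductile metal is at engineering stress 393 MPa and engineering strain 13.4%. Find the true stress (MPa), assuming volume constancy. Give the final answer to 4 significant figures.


sigma_true = sigma_eng * (1 + epsilon_eng)
sigma_true = 393 * (1 + 0.134)
sigma_true = 445.7 MPa


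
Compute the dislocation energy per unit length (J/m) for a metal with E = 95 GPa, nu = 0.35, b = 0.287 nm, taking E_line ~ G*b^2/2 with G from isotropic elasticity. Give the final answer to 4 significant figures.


Step 1: G = E / (2*(1+nu))
G = 95 / (2*(1+0.35)) = 35.1852 GPa = 3.51852e+10 Pa
Step 2: E_line = G*b^2/2
b = 0.287 nm = 2.87e-10 m
E_line = 0.5 * 3.51852e+10 * (2.87e-10)^2 = 1.449e-09 J/m


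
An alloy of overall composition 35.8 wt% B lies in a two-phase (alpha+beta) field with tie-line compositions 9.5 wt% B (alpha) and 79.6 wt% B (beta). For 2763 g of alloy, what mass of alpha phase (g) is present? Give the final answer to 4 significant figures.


f_alpha = (C_beta - C0) / (C_beta - C_alpha)
f_alpha = (79.6 - 35.8) / (79.6 - 9.5) = 0.624822
m_alpha = f_alpha * m_total = 0.624822 * 2763 = 1726 g


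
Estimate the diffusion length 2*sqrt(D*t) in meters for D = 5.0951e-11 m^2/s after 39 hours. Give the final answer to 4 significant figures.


t = 39 hr = 140400 s
Diffusion length = 2*sqrt(D*t)
= 2*sqrt(5.0951e-11 * 140400)
= 5.349e-03 m


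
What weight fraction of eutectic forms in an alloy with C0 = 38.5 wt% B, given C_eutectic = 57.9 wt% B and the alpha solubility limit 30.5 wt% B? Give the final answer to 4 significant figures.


f_primary = (C_e - C0) / (C_e - C_alpha_max)
f_primary = (57.9 - 38.5) / (57.9 - 30.5)
f_primary = 0.708029
f_eutectic = 1 - 0.708029 = 0.292


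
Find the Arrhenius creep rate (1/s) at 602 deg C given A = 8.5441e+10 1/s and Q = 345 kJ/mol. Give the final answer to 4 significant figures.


rate = A * exp(-Q / (R*T))
T = 602 + 273.15 = 875.15 K
rate = 8.5441e+10 * exp(-345e3 / (8.314 * 875.15))
rate = 2.183e-10 1/s


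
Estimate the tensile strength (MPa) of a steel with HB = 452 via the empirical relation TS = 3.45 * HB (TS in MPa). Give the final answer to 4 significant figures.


TS (MPa) = 3.45 * HB
TS = 3.45 * 452
TS = 1559 MPa


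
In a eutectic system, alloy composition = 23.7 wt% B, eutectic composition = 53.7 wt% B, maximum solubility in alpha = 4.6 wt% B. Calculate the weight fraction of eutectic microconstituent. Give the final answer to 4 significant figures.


f_primary = (C_e - C0) / (C_e - C_alpha_max)
f_primary = (53.7 - 23.7) / (53.7 - 4.6)
f_primary = 0.610998
f_eutectic = 1 - 0.610998 = 0.389


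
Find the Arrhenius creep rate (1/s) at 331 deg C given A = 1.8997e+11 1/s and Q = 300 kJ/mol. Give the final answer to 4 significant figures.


rate = A * exp(-Q / (R*T))
T = 331 + 273.15 = 604.15 K
rate = 1.8997e+11 * exp(-300e3 / (8.314 * 604.15))
rate = 2.187e-15 1/s


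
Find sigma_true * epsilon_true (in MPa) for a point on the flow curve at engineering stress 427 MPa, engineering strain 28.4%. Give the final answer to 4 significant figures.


sigma_true = sigma_eng * (1 + epsilon_eng)
sigma_true = 427 * (1 + 0.284) = 548.268 MPa
epsilon_true = ln(1 + epsilon_eng)
epsilon_true = ln(1 + 0.284) = 0.24998
sigma_true * epsilon_true = 548.268 * 0.24998 = 137.1 MPa


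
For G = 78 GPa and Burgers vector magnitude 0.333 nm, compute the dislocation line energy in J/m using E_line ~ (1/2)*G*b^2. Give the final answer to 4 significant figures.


E = G*b^2/2
b = 0.333 nm = 3.33e-10 m
G = 78 GPa = 7.8e+10 Pa
E = 0.5 * 7.8e+10 * (3.33e-10)^2
E = 4.325e-09 J/m


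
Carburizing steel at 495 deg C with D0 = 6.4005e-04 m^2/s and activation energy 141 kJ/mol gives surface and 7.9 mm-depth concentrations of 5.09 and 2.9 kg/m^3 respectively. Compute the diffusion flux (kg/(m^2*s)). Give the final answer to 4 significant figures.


Step 1: D = D0 * exp(-Qd/(R*T))
T = 495 + 273.15 = 768.15 K
D = 6.4005e-04 * exp(-141e3 / (8.314 * 768.15)) = 1.65115e-13 m^2/s
Step 2: J = D * (C1 - C2) / dx
J = 1.65115e-13 * (5.09 - 2.9) / 7.9e-03
J = 4.577e-11 kg/(m^2*s)


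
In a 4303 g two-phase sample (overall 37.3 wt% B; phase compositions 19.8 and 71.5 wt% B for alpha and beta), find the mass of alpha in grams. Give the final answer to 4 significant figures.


f_alpha = (C_beta - C0) / (C_beta - C_alpha)
f_alpha = (71.5 - 37.3) / (71.5 - 19.8) = 0.661509
m_alpha = f_alpha * m_total = 0.661509 * 4303 = 2846 g


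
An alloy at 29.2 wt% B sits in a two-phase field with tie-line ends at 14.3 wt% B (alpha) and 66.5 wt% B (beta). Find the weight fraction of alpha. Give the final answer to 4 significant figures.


f_alpha = (C_beta - C0) / (C_beta - C_alpha)
f_alpha = (66.5 - 29.2) / (66.5 - 14.3)
f_alpha = 0.7146


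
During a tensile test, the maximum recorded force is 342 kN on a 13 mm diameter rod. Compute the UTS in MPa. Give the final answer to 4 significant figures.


A0 = pi*(d/2)^2 = pi*(13/2)^2 = 132.732 mm^2
UTS = F_max / A0 = 342*1000 / 132.732
UTS = 2577 MPa


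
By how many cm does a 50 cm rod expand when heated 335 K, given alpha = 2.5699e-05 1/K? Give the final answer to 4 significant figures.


dL = L0 * alpha * dT
dL = 50 * 2.5699e-05 * 335
dL = 0.4305 cm


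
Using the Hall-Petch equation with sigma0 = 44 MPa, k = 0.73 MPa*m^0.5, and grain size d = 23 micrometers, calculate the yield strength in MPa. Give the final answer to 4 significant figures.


sigma_y = sigma0 + k / sqrt(d)
d = 23 um = 2.3e-05 m
sigma_y = 44 + 0.73 / sqrt(2.3e-05)
sigma_y = 196.2 MPa


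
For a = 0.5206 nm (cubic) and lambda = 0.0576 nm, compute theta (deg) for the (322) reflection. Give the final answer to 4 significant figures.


d = a / sqrt(h^2+k^2+l^2)
d = 0.5206 / sqrt(17) = 0.126264 nm
lambda = 2*d*sin(theta)  =>  sin(theta) = lambda / (2*d)
sin(theta) = 0.0576 / (2 * 0.126264) = 0.228093
theta = 13.18 deg


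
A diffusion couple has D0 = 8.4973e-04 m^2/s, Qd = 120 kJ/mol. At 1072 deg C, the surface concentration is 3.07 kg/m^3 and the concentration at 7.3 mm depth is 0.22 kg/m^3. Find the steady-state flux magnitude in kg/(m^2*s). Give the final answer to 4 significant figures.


Step 1: D = D0 * exp(-Qd/(R*T))
T = 1072 + 273.15 = 1345.15 K
D = 8.4973e-04 * exp(-120e3 / (8.314 * 1345.15)) = 1.85906e-08 m^2/s
Step 2: J = D * (C1 - C2) / dx
J = 1.85906e-08 * (3.07 - 0.22) / 7.3e-03
J = 7.258e-06 kg/(m^2*s)


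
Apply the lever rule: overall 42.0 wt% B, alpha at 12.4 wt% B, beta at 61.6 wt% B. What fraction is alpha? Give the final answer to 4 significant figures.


f_alpha = (C_beta - C0) / (C_beta - C_alpha)
f_alpha = (61.6 - 42.0) / (61.6 - 12.4)
f_alpha = 0.3984


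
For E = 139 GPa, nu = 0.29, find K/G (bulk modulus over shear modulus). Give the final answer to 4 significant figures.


G = E / (2*(1+nu))
G = 139 / (2*(1+0.29)) = 53.876 GPa
K = E / (3*(1-2*nu))
K = 139 / (3*(1-2*0.29)) = 110.317 GPa
K/G = 110.317 / 53.876 = 2.048


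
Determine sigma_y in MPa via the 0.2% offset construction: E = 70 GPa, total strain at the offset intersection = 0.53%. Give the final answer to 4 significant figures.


Offset strain = 0.002
Elastic strain at yield = total_strain - offset = 5.3e-03 - 0.002 = 3.3e-03
sigma_y = E * elastic_strain = 70000 * 3.3e-03
sigma_y = 231 MPa


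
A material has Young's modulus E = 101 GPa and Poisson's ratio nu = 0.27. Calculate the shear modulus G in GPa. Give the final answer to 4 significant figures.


G = E / (2*(1+nu))
G = 101 / (2*(1+0.27))
G = 39.76 GPa


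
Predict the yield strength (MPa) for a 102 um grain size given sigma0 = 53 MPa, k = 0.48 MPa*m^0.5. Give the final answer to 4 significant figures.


sigma_y = sigma0 + k / sqrt(d)
d = 102 um = 1.02e-04 m
sigma_y = 53 + 0.48 / sqrt(1.02e-04)
sigma_y = 100.5 MPa


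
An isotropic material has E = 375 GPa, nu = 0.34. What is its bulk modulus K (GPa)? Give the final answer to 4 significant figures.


K = E / (3*(1-2*nu))
K = 375 / (3*(1-2*0.34))
K = 390.6 GPa


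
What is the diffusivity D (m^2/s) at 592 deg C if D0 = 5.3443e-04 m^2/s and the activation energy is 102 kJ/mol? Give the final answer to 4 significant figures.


D = D0 * exp(-Qd / (R*T))
T = 865.15 K
D = 5.3443e-04 * exp(-102e3 / (8.314 * 865.15))
D = 3.709e-10 m^2/s


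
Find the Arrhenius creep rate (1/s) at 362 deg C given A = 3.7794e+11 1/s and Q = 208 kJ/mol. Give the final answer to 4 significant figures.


rate = A * exp(-Q / (R*T))
T = 362 + 273.15 = 635.15 K
rate = 3.7794e+11 * exp(-208e3 / (8.314 * 635.15))
rate = 2.957e-06 1/s


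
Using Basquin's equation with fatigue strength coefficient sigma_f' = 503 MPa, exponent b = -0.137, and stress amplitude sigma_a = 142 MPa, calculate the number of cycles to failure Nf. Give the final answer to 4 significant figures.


sigma_a = sigma_f' * (2*Nf)^b
2*Nf = (sigma_a / sigma_f')^(1/b)
2*Nf = (142 / 503)^(1/-0.137)
2*Nf = 10217.4
Nf = 5109 cycles


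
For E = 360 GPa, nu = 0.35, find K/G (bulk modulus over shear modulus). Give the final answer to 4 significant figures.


G = E / (2*(1+nu))
G = 360 / (2*(1+0.35)) = 133.333 GPa
K = E / (3*(1-2*nu))
K = 360 / (3*(1-2*0.35)) = 400 GPa
K/G = 400 / 133.333 = 3


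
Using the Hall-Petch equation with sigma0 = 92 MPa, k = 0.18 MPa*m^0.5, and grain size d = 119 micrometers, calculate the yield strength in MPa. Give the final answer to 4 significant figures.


sigma_y = sigma0 + k / sqrt(d)
d = 119 um = 1.19e-04 m
sigma_y = 92 + 0.18 / sqrt(1.19e-04)
sigma_y = 108.5 MPa


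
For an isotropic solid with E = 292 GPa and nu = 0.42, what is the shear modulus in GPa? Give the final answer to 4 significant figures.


G = E / (2*(1+nu))
G = 292 / (2*(1+0.42))
G = 102.8 GPa


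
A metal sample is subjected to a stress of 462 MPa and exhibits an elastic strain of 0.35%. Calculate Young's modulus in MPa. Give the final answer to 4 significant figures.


E = sigma / epsilon
epsilon = 0.35% = 3.5e-03
E = 462 / 3.5e-03
E = 132000 MPa


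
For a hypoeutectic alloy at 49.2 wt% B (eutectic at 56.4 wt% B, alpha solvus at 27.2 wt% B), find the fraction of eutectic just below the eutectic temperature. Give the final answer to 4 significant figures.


f_primary = (C_e - C0) / (C_e - C_alpha_max)
f_primary = (56.4 - 49.2) / (56.4 - 27.2)
f_primary = 0.246575
f_eutectic = 1 - 0.246575 = 0.7534


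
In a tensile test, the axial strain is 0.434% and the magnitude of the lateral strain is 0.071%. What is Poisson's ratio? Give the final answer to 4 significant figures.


nu = -epsilon_lat / epsilon_axial
Lateral strain is contraction (negative), so using magnitudes:
nu = 0.071 / 0.434
nu = 0.1636


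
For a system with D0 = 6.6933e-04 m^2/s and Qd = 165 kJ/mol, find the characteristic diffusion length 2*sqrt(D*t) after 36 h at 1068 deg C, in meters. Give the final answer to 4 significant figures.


Step 1: D = D0 * exp(-Qd/(R*T))
T = 1341.15 K
D = 6.6933e-04 * exp(-165e3 / (8.314 * 1341.15)) = 2.50637e-10 m^2/s
Step 2: L = 2*sqrt(D*t)
t = 36 h = 129600 s
L = 2*sqrt(2.50637e-10 * 129600) = 0.0114 m


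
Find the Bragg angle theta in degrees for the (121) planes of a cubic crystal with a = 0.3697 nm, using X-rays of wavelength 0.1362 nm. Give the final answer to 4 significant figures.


d = a / sqrt(h^2+k^2+l^2)
d = 0.3697 / sqrt(6) = 0.150929 nm
lambda = 2*d*sin(theta)  =>  sin(theta) = lambda / (2*d)
sin(theta) = 0.1362 / (2 * 0.150929) = 0.451204
theta = 26.82 deg


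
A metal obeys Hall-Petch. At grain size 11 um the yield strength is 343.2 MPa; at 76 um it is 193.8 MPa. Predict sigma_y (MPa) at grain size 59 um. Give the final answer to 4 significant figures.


sigma_y = sigma0 + k / sqrt(d)
1/sqrt(d1) = 1/sqrt(1.1e-05) = 301.511;  1/sqrt(d2) = 114.708
k = (sigma1 - sigma2) / (1/sqrt(d1) - 1/sqrt(d2)) = (343.2 - 193.8) / (301.511 - 114.708) = 0.799771 MPa*m^0.5
sigma0 = sigma1 - k/sqrt(d1) = 343.2 - 0.799771*301.511 = 102.06 MPa
sigma_y(d3) = 102.06 + 0.799771 / sqrt(5.9e-05) = 206.2 MPa


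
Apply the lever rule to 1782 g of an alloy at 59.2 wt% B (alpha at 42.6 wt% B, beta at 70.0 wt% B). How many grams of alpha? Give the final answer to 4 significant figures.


f_alpha = (C_beta - C0) / (C_beta - C_alpha)
f_alpha = (70.0 - 59.2) / (70.0 - 42.6) = 0.394161
m_alpha = f_alpha * m_total = 0.394161 * 1782 = 702.4 g


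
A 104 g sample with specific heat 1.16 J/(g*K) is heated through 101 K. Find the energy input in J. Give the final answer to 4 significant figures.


Q = m * cp * dT
Q = 104 * 1.16 * 101
Q = 12180 J


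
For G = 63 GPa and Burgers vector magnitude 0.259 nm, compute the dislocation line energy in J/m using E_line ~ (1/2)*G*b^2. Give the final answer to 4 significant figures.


E = G*b^2/2
b = 0.259 nm = 2.59e-10 m
G = 63 GPa = 6.3e+10 Pa
E = 0.5 * 6.3e+10 * (2.59e-10)^2
E = 2.113e-09 J/m


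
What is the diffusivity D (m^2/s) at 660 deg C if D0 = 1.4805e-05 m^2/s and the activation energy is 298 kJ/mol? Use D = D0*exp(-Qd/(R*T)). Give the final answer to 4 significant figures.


D = D0 * exp(-Qd / (R*T))
T = 933.15 K
D = 1.4805e-05 * exp(-298e3 / (8.314 * 933.15))
D = 3.081e-22 m^2/s


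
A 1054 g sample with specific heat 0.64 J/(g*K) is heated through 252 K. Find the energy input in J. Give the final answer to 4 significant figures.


Q = m * cp * dT
Q = 1054 * 0.64 * 252
Q = 170000 J


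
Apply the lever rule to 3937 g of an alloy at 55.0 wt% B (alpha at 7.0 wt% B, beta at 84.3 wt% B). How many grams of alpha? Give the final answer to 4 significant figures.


f_alpha = (C_beta - C0) / (C_beta - C_alpha)
f_alpha = (84.3 - 55.0) / (84.3 - 7.0) = 0.379043
m_alpha = f_alpha * m_total = 0.379043 * 3937 = 1492 g


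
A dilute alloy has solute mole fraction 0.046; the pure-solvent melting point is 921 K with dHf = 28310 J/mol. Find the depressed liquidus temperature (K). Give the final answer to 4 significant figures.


dT = R*Tm^2*x / dHf
dT = 8.314 * 921^2 * 0.046 / 28310
dT = 11.459 K
T_new = 921 - 11.459 = 909.5 K


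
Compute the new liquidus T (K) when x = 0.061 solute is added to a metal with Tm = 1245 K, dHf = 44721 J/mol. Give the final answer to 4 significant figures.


dT = R*Tm^2*x / dHf
dT = 8.314 * 1245^2 * 0.061 / 44721
dT = 17.5779 K
T_new = 1245 - 17.5779 = 1227 K


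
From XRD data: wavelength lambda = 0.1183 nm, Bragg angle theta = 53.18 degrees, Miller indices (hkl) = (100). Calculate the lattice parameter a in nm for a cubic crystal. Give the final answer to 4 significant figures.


d = lambda / (2*sin(theta))
d = 0.1183 / (2*sin(53.18 deg))
d = 0.0738893 nm
a = d * sqrt(h^2+k^2+l^2) = 0.0738893 * sqrt(1)
a = 0.07389 nm


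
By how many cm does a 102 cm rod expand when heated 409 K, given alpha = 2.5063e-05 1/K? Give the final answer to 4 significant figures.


dL = L0 * alpha * dT
dL = 102 * 2.5063e-05 * 409
dL = 1.046 cm


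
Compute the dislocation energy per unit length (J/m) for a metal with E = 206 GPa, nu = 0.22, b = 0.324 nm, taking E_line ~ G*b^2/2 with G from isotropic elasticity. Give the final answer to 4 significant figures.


Step 1: G = E / (2*(1+nu))
G = 206 / (2*(1+0.22)) = 84.4262 GPa = 8.44262e+10 Pa
Step 2: E_line = G*b^2/2
b = 0.324 nm = 3.24e-10 m
E_line = 0.5 * 8.44262e+10 * (3.24e-10)^2 = 4.431e-09 J/m


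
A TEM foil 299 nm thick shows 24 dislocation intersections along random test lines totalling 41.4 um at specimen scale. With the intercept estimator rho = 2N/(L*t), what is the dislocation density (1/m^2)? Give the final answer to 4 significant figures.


rho = 2N / (L * t)
L = 41.4 um = 4.14e-05 m, t = 299 nm = 2.99e-07 m
rho = 2 * 24 / (4.14e-05 * 2.99e-07)
rho = 3.878e+12 1/m^2


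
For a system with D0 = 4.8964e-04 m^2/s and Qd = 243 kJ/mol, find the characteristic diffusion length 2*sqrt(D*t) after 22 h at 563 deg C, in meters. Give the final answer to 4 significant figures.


Step 1: D = D0 * exp(-Qd/(R*T))
T = 836.15 K
D = 4.8964e-04 * exp(-243e3 / (8.314 * 836.15)) = 3.22862e-19 m^2/s
Step 2: L = 2*sqrt(D*t)
t = 22 h = 79200 s
L = 2*sqrt(3.22862e-19 * 79200) = 3.198e-07 m


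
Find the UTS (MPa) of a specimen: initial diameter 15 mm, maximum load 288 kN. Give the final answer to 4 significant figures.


A0 = pi*(d/2)^2 = pi*(15/2)^2 = 176.715 mm^2
UTS = F_max / A0 = 288*1000 / 176.715
UTS = 1630 MPa


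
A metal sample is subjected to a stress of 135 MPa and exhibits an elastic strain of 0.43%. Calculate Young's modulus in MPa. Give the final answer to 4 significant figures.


E = sigma / epsilon
epsilon = 0.43% = 4.3e-03
E = 135 / 4.3e-03
E = 31400 MPa


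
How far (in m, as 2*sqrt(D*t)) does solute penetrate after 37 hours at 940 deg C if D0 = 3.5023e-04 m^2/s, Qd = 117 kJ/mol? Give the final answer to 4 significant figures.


Step 1: D = D0 * exp(-Qd/(R*T))
T = 1213.15 K
D = 3.5023e-04 * exp(-117e3 / (8.314 * 1213.15)) = 3.20995e-09 m^2/s
Step 2: L = 2*sqrt(D*t)
t = 37 h = 133200 s
L = 2*sqrt(3.20995e-09 * 133200) = 0.04136 m


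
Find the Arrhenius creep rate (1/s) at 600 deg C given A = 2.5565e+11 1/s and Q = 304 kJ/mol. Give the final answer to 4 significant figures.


rate = A * exp(-Q / (R*T))
T = 600 + 273.15 = 873.15 K
rate = 2.5565e+11 * exp(-304e3 / (8.314 * 873.15))
rate = 1.662e-07 1/s


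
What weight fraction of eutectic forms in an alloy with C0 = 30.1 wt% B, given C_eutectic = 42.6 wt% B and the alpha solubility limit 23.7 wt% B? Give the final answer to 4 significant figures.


f_primary = (C_e - C0) / (C_e - C_alpha_max)
f_primary = (42.6 - 30.1) / (42.6 - 23.7)
f_primary = 0.661376
f_eutectic = 1 - 0.661376 = 0.3386


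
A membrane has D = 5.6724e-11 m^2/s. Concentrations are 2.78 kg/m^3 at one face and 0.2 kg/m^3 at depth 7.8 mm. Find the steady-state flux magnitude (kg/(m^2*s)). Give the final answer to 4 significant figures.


J = -D * (dC/dx) = D * (C1 - C2) / dx
J = 5.6724e-11 * (2.78 - 0.2) / 7.8e-03
J = 1.876e-08 kg/(m^2*s)


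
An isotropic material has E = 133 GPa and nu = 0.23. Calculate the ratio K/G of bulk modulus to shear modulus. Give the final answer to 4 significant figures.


G = E / (2*(1+nu))
G = 133 / (2*(1+0.23)) = 54.065 GPa
K = E / (3*(1-2*nu))
K = 133 / (3*(1-2*0.23)) = 82.0988 GPa
K/G = 82.0988 / 54.065 = 1.519


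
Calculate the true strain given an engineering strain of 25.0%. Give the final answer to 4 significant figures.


epsilon_true = ln(1 + epsilon_eng)
epsilon_true = ln(1 + 0.25)
epsilon_true = 0.2231


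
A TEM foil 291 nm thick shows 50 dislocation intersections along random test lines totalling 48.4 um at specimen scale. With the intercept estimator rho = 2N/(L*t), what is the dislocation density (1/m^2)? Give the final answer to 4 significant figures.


rho = 2N / (L * t)
L = 48.4 um = 4.84e-05 m, t = 291 nm = 2.91e-07 m
rho = 2 * 50 / (4.84e-05 * 2.91e-07)
rho = 7.1e+12 1/m^2


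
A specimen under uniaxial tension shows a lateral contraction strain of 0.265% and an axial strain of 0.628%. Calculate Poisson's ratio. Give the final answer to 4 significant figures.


nu = -epsilon_lat / epsilon_axial
Lateral strain is contraction (negative), so using magnitudes:
nu = 0.265 / 0.628
nu = 0.422


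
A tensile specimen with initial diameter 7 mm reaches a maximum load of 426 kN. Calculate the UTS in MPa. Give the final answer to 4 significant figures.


A0 = pi*(d/2)^2 = pi*(7/2)^2 = 38.4845 mm^2
UTS = F_max / A0 = 426*1000 / 38.4845
UTS = 11070 MPa


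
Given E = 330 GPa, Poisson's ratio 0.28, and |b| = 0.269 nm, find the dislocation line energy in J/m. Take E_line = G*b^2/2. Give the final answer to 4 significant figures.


Step 1: G = E / (2*(1+nu))
G = 330 / (2*(1+0.28)) = 128.906 GPa = 1.28906e+11 Pa
Step 2: E_line = G*b^2/2
b = 0.269 nm = 2.69e-10 m
E_line = 0.5 * 1.28906e+11 * (2.69e-10)^2 = 4.664e-09 J/m


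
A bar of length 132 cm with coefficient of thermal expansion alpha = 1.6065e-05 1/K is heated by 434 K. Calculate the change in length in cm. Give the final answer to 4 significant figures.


dL = L0 * alpha * dT
dL = 132 * 1.6065e-05 * 434
dL = 0.9203 cm


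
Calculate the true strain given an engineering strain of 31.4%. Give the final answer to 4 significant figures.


epsilon_true = ln(1 + epsilon_eng)
epsilon_true = ln(1 + 0.314)
epsilon_true = 0.2731


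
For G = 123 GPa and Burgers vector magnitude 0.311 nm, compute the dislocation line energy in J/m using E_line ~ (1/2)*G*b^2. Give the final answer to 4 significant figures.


E = G*b^2/2
b = 0.311 nm = 3.11e-10 m
G = 123 GPa = 1.23e+11 Pa
E = 0.5 * 1.23e+11 * (3.11e-10)^2
E = 5.948e-09 J/m


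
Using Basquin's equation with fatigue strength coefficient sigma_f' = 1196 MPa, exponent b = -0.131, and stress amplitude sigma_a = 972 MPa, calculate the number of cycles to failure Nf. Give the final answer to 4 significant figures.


sigma_a = sigma_f' * (2*Nf)^b
2*Nf = (sigma_a / sigma_f')^(1/b)
2*Nf = (972 / 1196)^(1/-0.131)
2*Nf = 4.86988
Nf = 2.435 cycles


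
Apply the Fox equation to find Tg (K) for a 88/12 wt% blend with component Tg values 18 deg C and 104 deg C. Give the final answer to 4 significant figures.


1/Tg = w1/Tg1 + w2/Tg2 (in Kelvin)
Tg1 = 291.15 K, Tg2 = 377.15 K
1/Tg = 0.88/291.15 + 0.12/377.15
Tg = 299.3 K


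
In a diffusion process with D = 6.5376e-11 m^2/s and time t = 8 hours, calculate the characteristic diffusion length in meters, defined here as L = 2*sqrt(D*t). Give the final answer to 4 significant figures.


t = 8 hr = 28800 s
Diffusion length = 2*sqrt(D*t)
= 2*sqrt(6.5376e-11 * 28800)
= 2.744e-03 m


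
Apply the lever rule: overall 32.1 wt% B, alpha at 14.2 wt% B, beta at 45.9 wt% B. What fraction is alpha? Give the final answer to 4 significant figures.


f_alpha = (C_beta - C0) / (C_beta - C_alpha)
f_alpha = (45.9 - 32.1) / (45.9 - 14.2)
f_alpha = 0.4353


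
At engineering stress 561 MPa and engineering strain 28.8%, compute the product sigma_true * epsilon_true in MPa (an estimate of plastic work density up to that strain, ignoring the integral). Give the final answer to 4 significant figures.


sigma_true = sigma_eng * (1 + epsilon_eng)
sigma_true = 561 * (1 + 0.288) = 722.568 MPa
epsilon_true = ln(1 + epsilon_eng)
epsilon_true = ln(1 + 0.288) = 0.253091
sigma_true * epsilon_true = 722.568 * 0.253091 = 182.9 MPa


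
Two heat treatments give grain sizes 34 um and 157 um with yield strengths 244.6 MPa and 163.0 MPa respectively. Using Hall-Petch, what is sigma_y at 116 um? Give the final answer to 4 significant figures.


sigma_y = sigma0 + k / sqrt(d)
1/sqrt(d1) = 1/sqrt(3.4e-05) = 171.499;  1/sqrt(d2) = 79.8087
k = (sigma1 - sigma2) / (1/sqrt(d1) - 1/sqrt(d2)) = (244.6 - 163.0) / (171.499 - 79.8087) = 0.889956 MPa*m^0.5
sigma0 = sigma1 - k/sqrt(d1) = 244.6 - 0.889956*171.499 = 91.9738 MPa
sigma_y(d3) = 91.9738 + 0.889956 / sqrt(1.16e-04) = 174.6 MPa


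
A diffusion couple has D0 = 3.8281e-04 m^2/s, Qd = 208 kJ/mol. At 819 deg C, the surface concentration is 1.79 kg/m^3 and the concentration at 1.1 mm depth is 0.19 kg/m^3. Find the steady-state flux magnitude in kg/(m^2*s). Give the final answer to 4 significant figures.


Step 1: D = D0 * exp(-Qd/(R*T))
T = 819 + 273.15 = 1092.15 K
D = 3.8281e-04 * exp(-208e3 / (8.314 * 1092.15)) = 4.31058e-14 m^2/s
Step 2: J = D * (C1 - C2) / dx
J = 4.31058e-14 * (1.79 - 0.19) / 1.1e-03
J = 6.27e-11 kg/(m^2*s)


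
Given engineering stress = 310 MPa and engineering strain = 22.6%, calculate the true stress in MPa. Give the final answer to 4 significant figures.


sigma_true = sigma_eng * (1 + epsilon_eng)
sigma_true = 310 * (1 + 0.226)
sigma_true = 380.1 MPa


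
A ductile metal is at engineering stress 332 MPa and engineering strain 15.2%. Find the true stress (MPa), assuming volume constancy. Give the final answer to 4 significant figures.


sigma_true = sigma_eng * (1 + epsilon_eng)
sigma_true = 332 * (1 + 0.152)
sigma_true = 382.5 MPa


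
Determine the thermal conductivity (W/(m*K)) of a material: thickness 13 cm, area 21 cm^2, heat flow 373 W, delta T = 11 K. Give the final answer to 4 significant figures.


k = Q*L / (A*dT)
L = 0.13 m, A = 2.1e-03 m^2
k = 373 * 0.13 / (2.1e-03 * 11)
k = 2099 W/(m*K)


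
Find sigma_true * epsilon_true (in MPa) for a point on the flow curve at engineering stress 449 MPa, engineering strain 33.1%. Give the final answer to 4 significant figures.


sigma_true = sigma_eng * (1 + epsilon_eng)
sigma_true = 449 * (1 + 0.331) = 597.619 MPa
epsilon_true = ln(1 + epsilon_eng)
epsilon_true = ln(1 + 0.331) = 0.285931
sigma_true * epsilon_true = 597.619 * 0.285931 = 170.9 MPa


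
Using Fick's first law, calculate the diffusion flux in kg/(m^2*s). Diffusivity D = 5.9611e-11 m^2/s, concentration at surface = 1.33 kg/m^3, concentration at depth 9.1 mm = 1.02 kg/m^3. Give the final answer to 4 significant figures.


J = -D * (dC/dx) = D * (C1 - C2) / dx
J = 5.9611e-11 * (1.33 - 1.02) / 9.1e-03
J = 2.031e-09 kg/(m^2*s)


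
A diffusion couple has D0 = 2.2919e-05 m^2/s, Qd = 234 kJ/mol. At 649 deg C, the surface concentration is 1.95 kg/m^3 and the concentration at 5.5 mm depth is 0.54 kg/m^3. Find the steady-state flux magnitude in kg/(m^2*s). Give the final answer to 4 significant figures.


Step 1: D = D0 * exp(-Qd/(R*T))
T = 649 + 273.15 = 922.15 K
D = 2.2919e-05 * exp(-234e3 / (8.314 * 922.15)) = 1.27329e-18 m^2/s
Step 2: J = D * (C1 - C2) / dx
J = 1.27329e-18 * (1.95 - 0.54) / 5.5e-03
J = 3.264e-16 kg/(m^2*s)


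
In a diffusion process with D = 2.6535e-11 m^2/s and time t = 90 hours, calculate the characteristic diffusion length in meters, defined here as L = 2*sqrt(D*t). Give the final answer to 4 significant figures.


t = 90 hr = 324000 s
Diffusion length = 2*sqrt(D*t)
= 2*sqrt(2.6535e-11 * 324000)
= 5.864e-03 m


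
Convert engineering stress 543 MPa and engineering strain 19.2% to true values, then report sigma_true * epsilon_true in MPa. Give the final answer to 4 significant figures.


sigma_true = sigma_eng * (1 + epsilon_eng)
sigma_true = 543 * (1 + 0.192) = 647.256 MPa
epsilon_true = ln(1 + epsilon_eng)
epsilon_true = ln(1 + 0.192) = 0.175633
sigma_true * epsilon_true = 647.256 * 0.175633 = 113.7 MPa


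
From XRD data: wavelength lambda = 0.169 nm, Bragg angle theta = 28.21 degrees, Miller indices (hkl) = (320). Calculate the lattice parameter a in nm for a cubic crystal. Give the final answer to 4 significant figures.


d = lambda / (2*sin(theta))
d = 0.169 / (2*sin(28.21 deg))
d = 0.178759 nm
a = d * sqrt(h^2+k^2+l^2) = 0.178759 * sqrt(13)
a = 0.6445 nm


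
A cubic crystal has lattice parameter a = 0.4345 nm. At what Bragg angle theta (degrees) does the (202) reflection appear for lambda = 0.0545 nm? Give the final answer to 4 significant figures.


d = a / sqrt(h^2+k^2+l^2)
d = 0.4345 / sqrt(8) = 0.153619 nm
lambda = 2*d*sin(theta)  =>  sin(theta) = lambda / (2*d)
sin(theta) = 0.0545 / (2 * 0.153619) = 0.177387
theta = 10.22 deg


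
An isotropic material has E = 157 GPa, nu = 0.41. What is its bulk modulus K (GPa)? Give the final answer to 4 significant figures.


K = E / (3*(1-2*nu))
K = 157 / (3*(1-2*0.41))
K = 290.7 GPa


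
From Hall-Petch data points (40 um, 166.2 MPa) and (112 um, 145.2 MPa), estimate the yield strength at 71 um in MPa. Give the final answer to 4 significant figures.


sigma_y = sigma0 + k / sqrt(d)
1/sqrt(d1) = 1/sqrt(4e-05) = 158.114;  1/sqrt(d2) = 94.4911
k = (sigma1 - sigma2) / (1/sqrt(d1) - 1/sqrt(d2)) = (166.2 - 145.2) / (158.114 - 94.4911) = 0.330071 MPa*m^0.5
sigma0 = sigma1 - k/sqrt(d1) = 166.2 - 0.330071*158.114 = 114.011 MPa
sigma_y(d3) = 114.011 + 0.330071 / sqrt(7.1e-05) = 153.2 MPa


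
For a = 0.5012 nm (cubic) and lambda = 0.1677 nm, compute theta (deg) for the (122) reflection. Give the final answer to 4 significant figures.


d = a / sqrt(h^2+k^2+l^2)
d = 0.5012 / sqrt(9) = 0.167067 nm
lambda = 2*d*sin(theta)  =>  sin(theta) = lambda / (2*d)
sin(theta) = 0.1677 / (2 * 0.167067) = 0.501895
theta = 30.13 deg


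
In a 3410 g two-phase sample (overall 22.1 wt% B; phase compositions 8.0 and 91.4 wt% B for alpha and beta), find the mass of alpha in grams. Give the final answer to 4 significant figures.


f_alpha = (C_beta - C0) / (C_beta - C_alpha)
f_alpha = (91.4 - 22.1) / (91.4 - 8.0) = 0.830935
m_alpha = f_alpha * m_total = 0.830935 * 3410 = 2833 g


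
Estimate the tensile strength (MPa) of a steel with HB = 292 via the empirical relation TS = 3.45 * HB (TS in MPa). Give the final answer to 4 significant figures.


TS (MPa) = 3.45 * HB
TS = 3.45 * 292
TS = 1007 MPa


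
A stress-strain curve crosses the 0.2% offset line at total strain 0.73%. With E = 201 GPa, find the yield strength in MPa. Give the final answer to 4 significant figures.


Offset strain = 0.002
Elastic strain at yield = total_strain - offset = 7.3e-03 - 0.002 = 5.3e-03
sigma_y = E * elastic_strain = 201000 * 5.3e-03
sigma_y = 1065 MPa


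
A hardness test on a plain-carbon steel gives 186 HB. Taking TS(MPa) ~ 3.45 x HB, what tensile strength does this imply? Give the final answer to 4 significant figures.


TS (MPa) = 3.45 * HB
TS = 3.45 * 186
TS = 641.7 MPa


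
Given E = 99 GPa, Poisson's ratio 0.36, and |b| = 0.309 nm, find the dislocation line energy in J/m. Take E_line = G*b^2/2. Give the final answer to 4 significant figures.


Step 1: G = E / (2*(1+nu))
G = 99 / (2*(1+0.36)) = 36.3971 GPa = 3.63971e+10 Pa
Step 2: E_line = G*b^2/2
b = 0.309 nm = 3.09e-10 m
E_line = 0.5 * 3.63971e+10 * (3.09e-10)^2 = 1.738e-09 J/m


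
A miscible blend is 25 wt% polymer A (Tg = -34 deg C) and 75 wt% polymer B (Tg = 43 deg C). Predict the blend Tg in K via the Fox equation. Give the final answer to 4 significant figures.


1/Tg = w1/Tg1 + w2/Tg2 (in Kelvin)
Tg1 = 239.15 K, Tg2 = 316.15 K
1/Tg = 0.25/239.15 + 0.75/316.15
Tg = 292.6 K


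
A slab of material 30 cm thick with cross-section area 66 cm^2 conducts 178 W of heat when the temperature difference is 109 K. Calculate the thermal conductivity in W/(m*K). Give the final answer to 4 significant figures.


k = Q*L / (A*dT)
L = 0.3 m, A = 6.6e-03 m^2
k = 178 * 0.3 / (6.6e-03 * 109)
k = 74.23 W/(m*K)


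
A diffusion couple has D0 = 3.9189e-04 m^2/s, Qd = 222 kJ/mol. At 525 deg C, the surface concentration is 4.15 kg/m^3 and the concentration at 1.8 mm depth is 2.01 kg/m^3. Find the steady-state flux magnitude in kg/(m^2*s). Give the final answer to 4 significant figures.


Step 1: D = D0 * exp(-Qd/(R*T))
T = 525 + 273.15 = 798.15 K
D = 3.9189e-04 * exp(-222e3 / (8.314 * 798.15)) = 1.15859e-18 m^2/s
Step 2: J = D * (C1 - C2) / dx
J = 1.15859e-18 * (4.15 - 2.01) / 1.8e-03
J = 1.377e-15 kg/(m^2*s)


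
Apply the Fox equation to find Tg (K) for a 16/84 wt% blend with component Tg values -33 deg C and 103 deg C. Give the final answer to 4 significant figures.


1/Tg = w1/Tg1 + w2/Tg2 (in Kelvin)
Tg1 = 240.15 K, Tg2 = 376.15 K
1/Tg = 0.16/240.15 + 0.84/376.15
Tg = 344.9 K


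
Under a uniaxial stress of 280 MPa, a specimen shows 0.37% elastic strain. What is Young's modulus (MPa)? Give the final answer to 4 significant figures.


E = sigma / epsilon
epsilon = 0.37% = 3.7e-03
E = 280 / 3.7e-03
E = 75680 MPa


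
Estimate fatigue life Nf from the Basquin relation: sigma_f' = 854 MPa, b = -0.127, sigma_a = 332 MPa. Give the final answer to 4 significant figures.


sigma_a = sigma_f' * (2*Nf)^b
2*Nf = (sigma_a / sigma_f')^(1/b)
2*Nf = (332 / 854)^(1/-0.127)
2*Nf = 1701.63
Nf = 850.8 cycles


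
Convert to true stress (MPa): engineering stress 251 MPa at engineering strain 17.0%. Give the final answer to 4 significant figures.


sigma_true = sigma_eng * (1 + epsilon_eng)
sigma_true = 251 * (1 + 0.17)
sigma_true = 293.7 MPa


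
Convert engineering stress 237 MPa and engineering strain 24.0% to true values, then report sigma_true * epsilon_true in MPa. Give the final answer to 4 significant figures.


sigma_true = sigma_eng * (1 + epsilon_eng)
sigma_true = 237 * (1 + 0.24) = 293.88 MPa
epsilon_true = ln(1 + epsilon_eng)
epsilon_true = ln(1 + 0.24) = 0.215111
sigma_true * epsilon_true = 293.88 * 0.215111 = 63.22 MPa


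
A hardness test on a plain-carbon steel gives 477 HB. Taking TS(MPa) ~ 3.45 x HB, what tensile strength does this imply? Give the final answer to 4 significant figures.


TS (MPa) = 3.45 * HB
TS = 3.45 * 477
TS = 1646 MPa


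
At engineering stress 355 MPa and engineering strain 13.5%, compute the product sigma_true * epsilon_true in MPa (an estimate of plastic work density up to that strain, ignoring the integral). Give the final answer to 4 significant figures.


sigma_true = sigma_eng * (1 + epsilon_eng)
sigma_true = 355 * (1 + 0.135) = 402.925 MPa
epsilon_true = ln(1 + epsilon_eng)
epsilon_true = ln(1 + 0.135) = 0.126633
sigma_true * epsilon_true = 402.925 * 0.126633 = 51.02 MPa


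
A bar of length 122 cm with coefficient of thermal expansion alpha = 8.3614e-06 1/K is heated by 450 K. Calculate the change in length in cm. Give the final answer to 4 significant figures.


dL = L0 * alpha * dT
dL = 122 * 8.3614e-06 * 450
dL = 0.459 cm


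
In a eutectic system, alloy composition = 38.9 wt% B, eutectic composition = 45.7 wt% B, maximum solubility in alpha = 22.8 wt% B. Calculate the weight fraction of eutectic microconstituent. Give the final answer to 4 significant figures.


f_primary = (C_e - C0) / (C_e - C_alpha_max)
f_primary = (45.7 - 38.9) / (45.7 - 22.8)
f_primary = 0.296943
f_eutectic = 1 - 0.296943 = 0.7031


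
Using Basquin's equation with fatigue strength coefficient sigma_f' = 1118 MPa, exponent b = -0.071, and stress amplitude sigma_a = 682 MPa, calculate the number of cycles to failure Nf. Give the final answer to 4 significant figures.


sigma_a = sigma_f' * (2*Nf)^b
2*Nf = (sigma_a / sigma_f')^(1/b)
2*Nf = (682 / 1118)^(1/-0.071)
2*Nf = 1055.22
Nf = 527.6 cycles


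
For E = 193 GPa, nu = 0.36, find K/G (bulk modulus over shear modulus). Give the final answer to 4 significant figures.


G = E / (2*(1+nu))
G = 193 / (2*(1+0.36)) = 70.9559 GPa
K = E / (3*(1-2*nu))
K = 193 / (3*(1-2*0.36)) = 229.762 GPa
K/G = 229.762 / 70.9559 = 3.238


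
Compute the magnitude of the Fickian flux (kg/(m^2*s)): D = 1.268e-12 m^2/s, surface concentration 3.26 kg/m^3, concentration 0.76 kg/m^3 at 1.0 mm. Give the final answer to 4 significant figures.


J = -D * (dC/dx) = D * (C1 - C2) / dx
J = 1.268e-12 * (3.26 - 0.76) / 1e-03
J = 3.17e-09 kg/(m^2*s)


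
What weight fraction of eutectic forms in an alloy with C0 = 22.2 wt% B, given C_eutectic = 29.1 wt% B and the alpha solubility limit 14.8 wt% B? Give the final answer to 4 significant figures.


f_primary = (C_e - C0) / (C_e - C_alpha_max)
f_primary = (29.1 - 22.2) / (29.1 - 14.8)
f_primary = 0.482517
f_eutectic = 1 - 0.482517 = 0.5175
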